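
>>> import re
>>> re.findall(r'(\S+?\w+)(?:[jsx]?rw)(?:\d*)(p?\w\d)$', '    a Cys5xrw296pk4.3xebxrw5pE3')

Pattern: one or more of a non-whitespace character (lazy), then one or more of a word character (captured); then optionally one of [jsx], then the literal 'rw' (non-capturing group); then zero or more of a digit (non-capturing group); then optionally a literal 'p', then a word character, then a digit (captured); then anchored at the end.
Scanning left to right: at [6:31] match 'Cys5xrw296pk4.3xebxrw5pE3', groups = ('Cys5xrw296pk4.3xebx', 'pE3').
Multiple groups make `findall` return tuples — one 2-tuple for the one match.

[('Cys5xrw296pk4.3xebx', 'pE3')]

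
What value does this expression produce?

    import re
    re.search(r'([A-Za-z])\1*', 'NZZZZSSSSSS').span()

(0, 1)

`\1` is not a pattern — it's the concrete string captured by group 1, re-applied verbatim.
`search` walks the string left to right and returns the first match it finds.
The match spans [0:1] → 'N'.
Captured: group 1 = 'N'.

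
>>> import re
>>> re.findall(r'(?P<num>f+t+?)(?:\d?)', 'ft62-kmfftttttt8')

The pattern matches one or more of a literal 'f', then one or more of a literal 't' (lazy) (captured as 'num'); then optionally a digit (non-capturing group).
Walking the string: at [0:3] match 'ft6', group 1 = 'ft'; at [7:10] match 'fft', group 1 = 'fft'.
`findall` collects group 1 from each match (2 total).

['ft', 'fft']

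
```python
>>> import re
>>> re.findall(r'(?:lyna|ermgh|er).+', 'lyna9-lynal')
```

['lyna9-lynal']

No capturing groups, so `findall` returns the 1 full match string.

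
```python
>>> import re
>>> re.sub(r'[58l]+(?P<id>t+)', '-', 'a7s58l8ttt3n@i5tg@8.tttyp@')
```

Pattern: one or more of one of [58l]; then one or more of a literal 't' (captured as 'id').
Matches: at [3:10] → '58l8ttt'; at [14:16] → '5t'.
`sub` substitutes '-' at each match site.

'a7s-3n@i-g@8.tttyp@'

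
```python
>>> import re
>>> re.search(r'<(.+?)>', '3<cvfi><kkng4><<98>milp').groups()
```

`re.search` scans for the first position where the pattern succeeds.
The match spans [1:7] → '<cvfi>'.
Captured: group 1 = 'cvfi'.

('cvfi',)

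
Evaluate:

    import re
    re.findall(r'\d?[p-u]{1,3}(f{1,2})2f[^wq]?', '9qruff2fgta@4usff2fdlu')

Pattern: optionally a digit, then 1 to 3 of a character in [p-u]; then 1 to 2 of a literal 'f' (captured); then the literal '2f', then optionally any character except [wq].
Walking the string: at [0:9] match '9qruff2fg', group 1 = 'ff'; at [12:20] match '4usff2fd', group 1 = 'ff'.
`findall` collects group 1 from each match (2 total).

['ff', 'ff']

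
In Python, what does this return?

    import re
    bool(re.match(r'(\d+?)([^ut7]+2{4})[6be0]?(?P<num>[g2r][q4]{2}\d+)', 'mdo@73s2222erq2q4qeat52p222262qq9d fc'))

False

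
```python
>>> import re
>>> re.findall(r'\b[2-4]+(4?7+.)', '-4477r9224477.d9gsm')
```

['77r']

This matches a word boundary (`\b`, zero-width); then one or more of a character in [2-4]; then optionally a literal '4', then one or more of the literal '7', then any character (captured).
Scanning left to right: at [1:6] match '4477r', group 1 = '77r'.
One capturing group, so `findall` returns just the captured substring from the one match — 1 in all.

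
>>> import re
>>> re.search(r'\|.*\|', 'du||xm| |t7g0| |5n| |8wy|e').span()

(2, 25)

`re.search` tries every starting position until one works.
The match spans [2:25] → '||xm| |t7g0| |5n| |8wy|'.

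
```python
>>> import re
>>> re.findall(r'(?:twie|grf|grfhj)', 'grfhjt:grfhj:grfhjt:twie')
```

['grf', 'grf', 'grf', 'twie']

The regex engine tests alternatives in the order written; an earlier branch that matches wins even if a later one would match more.
With no groups in the pattern, `findall` gives back each whole match — 4 here.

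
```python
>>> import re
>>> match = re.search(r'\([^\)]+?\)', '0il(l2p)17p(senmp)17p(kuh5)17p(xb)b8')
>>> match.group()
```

'(l2p)'

`re.search` scans for the first position where the pattern succeeds.
The match spans [3:8] → '(l2p)'.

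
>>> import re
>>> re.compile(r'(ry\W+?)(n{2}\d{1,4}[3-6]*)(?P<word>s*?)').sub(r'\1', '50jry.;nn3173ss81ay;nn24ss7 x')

Pattern: the literal 'ry', then one or more of a non-word character (lazy) (captured); then exactly 2 of a literal 'n', then 1 to 4 of a digit, then zero or more of a character in [3-6] (captured); then zero or more of a literal 's' (lazy) (captured as 'word').
Because the quantifier is non-greedy, it stops expanding at the earliest point where the rest of the pattern can succeed.
Matches: at [3:13] → 'ry.;nn3173'.
`\1` in the replacement pulls in group 1's text for each match.

'50jry.;ss81ay;nn24ss7 x'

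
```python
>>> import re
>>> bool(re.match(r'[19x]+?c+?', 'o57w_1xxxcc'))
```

False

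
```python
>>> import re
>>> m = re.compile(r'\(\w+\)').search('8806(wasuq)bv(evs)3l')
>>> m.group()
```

'(wasuq)'

The match spans [4:11] → '(wasuq)'.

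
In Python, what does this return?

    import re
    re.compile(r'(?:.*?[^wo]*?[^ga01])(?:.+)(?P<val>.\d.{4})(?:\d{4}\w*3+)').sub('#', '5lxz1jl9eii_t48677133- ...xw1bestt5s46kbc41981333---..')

The pattern matches zero or more of any character (lazy), then zero or more of any character except [wo] (lazy), then any character except [ga01] (non-capturing group); then one or more of any character (non-capturing group); then any character, then a digit, then exactly 4 of any character (captured as 'val'); then exactly 4 of a digit, then zero or more of a word character, then one or more of a literal '3' (non-capturing group).
Matches: at [0:49] → '5lxz1jl9eii_t48677133- ...xw1bestt5s46kbc41981333'.
Each match is replaced by '#'.

'#---..'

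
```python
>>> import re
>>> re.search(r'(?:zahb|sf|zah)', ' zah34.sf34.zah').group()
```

The match spans [1:4] → 'zah'.

'zah'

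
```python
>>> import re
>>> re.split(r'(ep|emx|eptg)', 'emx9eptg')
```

['', 'emx', '9', 'ep', 'tg']

Branches in `(...|...)` are attempted left-to-right; the first branch that allows the whole pattern to succeed is taken.
Matches to split on: at [0:3] → 'emx'; at [4:6] → 'ep'.
With a capturing group present, the delimiter's captured portion is kept in the result list.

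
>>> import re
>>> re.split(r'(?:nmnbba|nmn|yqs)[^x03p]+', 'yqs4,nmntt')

Each match becomes a cut point; 2 segments remain.

['', '']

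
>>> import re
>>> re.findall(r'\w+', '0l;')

['0l']

`findall` yields the raw match text (1 of them) because the pattern has no groups.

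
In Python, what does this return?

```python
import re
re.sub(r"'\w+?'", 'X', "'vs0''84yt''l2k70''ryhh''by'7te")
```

'XXXXX7te'

Matches: at [0:5] → "'vs0'"; at [5:11] → "'84yt'"; at [11:18] → "'l2k70'"; at [18:24] → "'ryhh'"; at [24:28] → "'by'".
Each match is replaced by 'X'.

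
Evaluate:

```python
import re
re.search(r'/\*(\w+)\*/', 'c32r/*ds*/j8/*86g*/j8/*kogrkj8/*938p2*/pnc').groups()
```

('ds',)

`re.search` scans for the first position where the pattern succeeds.
The match spans [4:10] → '/*ds*/'.
Captured: group 1 = 'ds'.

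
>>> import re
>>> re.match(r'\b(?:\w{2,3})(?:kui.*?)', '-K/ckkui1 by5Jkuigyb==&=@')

None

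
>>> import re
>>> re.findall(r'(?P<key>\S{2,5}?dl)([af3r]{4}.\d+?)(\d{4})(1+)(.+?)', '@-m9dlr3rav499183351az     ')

[('@-m9dl', 'r3rav4991', '8335', '1', 'a')]

This matches 2 to 5 of a non-whitespace character (lazy), then the literal 'dl' (captured as 'key'); then exactly 4 of one of [af3r], then any character, then one or more of a digit (lazy) (captured); then exactly 4 of a digit (captured); then one or more of a literal '1' (captured); then one or more of any character (lazy) (captured).
A non-greedy quantifier consumes as few characters as it can — just enough that the remainder of the pattern still matches from where it stops; whatever follows it matches normally.
Matches: at [0:21] match '@-m9dlr3rav499183351a', groups = ('@-m9dl', 'r3rav4991', '8335', '1', 'a').
With 5 capturing groups, `findall` returns a 5-tuple per match.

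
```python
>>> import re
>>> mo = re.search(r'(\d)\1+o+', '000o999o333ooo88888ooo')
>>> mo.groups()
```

('0',)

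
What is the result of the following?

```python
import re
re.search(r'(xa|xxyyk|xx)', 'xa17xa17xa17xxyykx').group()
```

'xa'

The match spans [0:2] → 'xa'.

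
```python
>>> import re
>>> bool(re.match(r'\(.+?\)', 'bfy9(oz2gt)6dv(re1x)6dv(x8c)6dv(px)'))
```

False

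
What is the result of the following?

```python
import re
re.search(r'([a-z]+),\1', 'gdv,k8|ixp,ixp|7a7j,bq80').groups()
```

`\1` is not a pattern — it's the concrete string captured by group 1, re-applied verbatim.
`re.search` scans for the first position where the pattern succeeds.
The match spans [7:14] → 'ixp,ixp'.
Captured: group 1 = 'ixp'.

('ixp',)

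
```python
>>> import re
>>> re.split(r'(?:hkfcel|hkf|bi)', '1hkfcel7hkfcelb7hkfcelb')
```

['1', '7', 'b7', 'b']

`|` is ordered: at each position the engine commits to the first alternative that works.
Each match becomes a cut point; 4 segments remain.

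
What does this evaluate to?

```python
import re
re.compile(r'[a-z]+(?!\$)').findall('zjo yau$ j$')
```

['zjo', 'ya']

The negative lookaround is zero-width — it rules out positions where the adjacent text would match, without consuming anything.
Matches: at [0:3] → 'zjo'; at [4:6] → 'ya'.
Since nothing is captured, `findall` lists the 2 matched substrings directly.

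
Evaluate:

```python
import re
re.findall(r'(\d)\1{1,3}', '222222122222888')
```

`\1` has to match the exact text group 1 already captured.
Because there's exactly one group, `findall` drops the full match and keeps group 1 from each hit.

['2', '2', '2', '8']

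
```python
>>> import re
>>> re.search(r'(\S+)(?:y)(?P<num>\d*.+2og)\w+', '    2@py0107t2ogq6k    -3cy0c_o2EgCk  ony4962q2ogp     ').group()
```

Pattern: one or more of a non-whitespace character (captured); then a literal 'y' (non-capturing group); then zero or more of a digit, then one or more of any character, then the literal '2og' (captured as 'num'); then one or more of a word character.
`search` walks the string left to right and returns the first match it finds.
The match spans [4:50] → '2@py0107t2ogq6k    -3cy0c_o2EgCk  ony4962q2ogp'.
Captured: group 1 = '2@p', group 2 = '0107t2ogq6k    -3cy0c_o2EgCk  ony4962q2og'.

'2@py0107t2ogq6k    -3cy0c_o2EgCk  ony4962q2ogp'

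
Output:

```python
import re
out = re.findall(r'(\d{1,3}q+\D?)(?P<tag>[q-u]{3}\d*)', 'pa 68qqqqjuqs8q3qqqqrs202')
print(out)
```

[('68qqqqj', 'uqs8'), ('3qqq', 'qrs202')]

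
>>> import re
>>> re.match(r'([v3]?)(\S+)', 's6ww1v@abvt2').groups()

The match spans [0:12] → 's6ww1v@abvt2'.
Captured: group 1 = '', group 2 = 's6ww1v@abvt2'.

('', 's6ww1v@abvt2')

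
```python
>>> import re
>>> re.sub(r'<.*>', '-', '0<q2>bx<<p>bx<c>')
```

'0-'

Matches: at [1:16] → '<q2>bx<<p>bx<c>'.
`sub` substitutes '-' at each match site.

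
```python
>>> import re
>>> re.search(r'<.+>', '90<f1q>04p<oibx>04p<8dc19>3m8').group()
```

`re.search` scans for the first position where the pattern succeeds.
The match spans [2:26] → '<f1q>04p<oibx>04p<8dc19>'.

'<f1q>04p<oibx>04p<8dc19>'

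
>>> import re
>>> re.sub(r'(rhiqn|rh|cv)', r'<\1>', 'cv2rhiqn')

Alternation tries branches left to right and keeps the first one that lets the overall match succeed at that position.
Matches: at [0:2] → 'cv'; at [3:8] → 'rhiqn'.
`\1` in the replacement pulls in group 1's text for each match.

'<cv>2<rhiqn>'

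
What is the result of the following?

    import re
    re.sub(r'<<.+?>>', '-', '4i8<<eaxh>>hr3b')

Matches: at [3:11] → '<<eaxh>>'.
Every occurrence is swapped for '-'.

'4i8-hr3b'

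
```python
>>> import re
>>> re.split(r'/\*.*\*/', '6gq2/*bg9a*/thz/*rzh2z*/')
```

Matches to split on: at [4:24] → '/*bg9a*/thz/*rzh2z*/'.
Splitting on the pattern gives 2 pieces.

['6gq2', '']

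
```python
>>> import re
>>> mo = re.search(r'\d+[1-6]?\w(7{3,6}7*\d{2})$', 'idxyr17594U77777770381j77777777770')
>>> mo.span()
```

(11, 34)

This matches one or more of a digit; then optionally a character in [1-6], then a word character; then 3 to 6 of a literal '7', then zero or more of the literal '7', then exactly 2 of a digit (captured); then anchored at the end.
Unlike `match`, `search` isn't anchored — it looks for the pattern anywhere in the string.
The match spans [11:34] → '77777770381j77777777770'.
Captured: group 1 = '77777777770'.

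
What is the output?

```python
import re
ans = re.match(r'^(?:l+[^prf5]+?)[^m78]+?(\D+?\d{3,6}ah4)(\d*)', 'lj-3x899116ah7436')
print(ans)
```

None

The pattern matches anchored at the start of the string; then one or more of a literal 'l', then one or more of any character except [prf5] (lazy) (non-capturing group); then one or more of any character except [m78] (lazy); then one or more of a non-digit (lazy), then 3 to 6 of a digit, then the literal 'ah4' (captured); then zero or more of a digit (captured).
With `match`, the pattern is implicitly anchored at the beginning.
Here position 0 doesn't satisfy it, so the call returns None.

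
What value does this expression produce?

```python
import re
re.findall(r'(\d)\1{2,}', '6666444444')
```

After group 1 captures some text, `\1` only succeeds where that same text appears again.
Scanning left to right: at [0:4] match '6666', group 1 = '6'; at [4:10] match '444444', group 1 = '4'.
One capturing group, so `findall` returns just the captured substring from each match — 2 in all.

['6', '4']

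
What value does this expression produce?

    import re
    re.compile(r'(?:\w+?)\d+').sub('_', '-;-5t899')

'-;-_'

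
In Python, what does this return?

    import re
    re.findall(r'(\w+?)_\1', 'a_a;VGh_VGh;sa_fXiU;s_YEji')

The backreference `\1` re-matches whatever the first group consumed, character for character.
Scanning left to right: at [0:3] match 'a_a', group 1 = 'a'; at [4:11] match 'VGh_VGh', group 1 = 'VGh'.
Because there's exactly one group, `findall` drops the full match and keeps group 1 from each hit.

['a', 'VGh']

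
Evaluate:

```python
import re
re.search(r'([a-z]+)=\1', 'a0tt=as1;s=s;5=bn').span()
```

`\1` is not a pattern — it's the concrete string captured by group 1, re-applied verbatim.
The match spans [9:12] → 's=s'.

(9, 12)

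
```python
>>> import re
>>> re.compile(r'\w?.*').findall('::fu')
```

['::fu', '']

`findall` yields the raw match text (2 of them) because the pattern has no groups.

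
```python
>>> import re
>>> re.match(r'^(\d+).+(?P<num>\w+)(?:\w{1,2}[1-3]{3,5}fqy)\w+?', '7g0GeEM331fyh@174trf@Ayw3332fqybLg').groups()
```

('7', 'w')

Pattern: anchored at the start of the string; then one or more of a digit (captured); then one or more of any character; then one or more of a word character (captured as 'num'); then 1 to 2 of a word character, then 3 to 5 of a character in [1-3], then the literal 'fqy' (non-capturing group); then one or more of a word character (lazy).
Lazy quantifiers expand one character at a time until the remainder of the pattern can match.
`re.match` won't scan ahead — the pattern has to work from the very first character.
The match spans [0:32] → '7g0GeEM331fyh@174trf@Ayw3332fqyb'.
Captured: group 1 = '7', group 2 = 'w'.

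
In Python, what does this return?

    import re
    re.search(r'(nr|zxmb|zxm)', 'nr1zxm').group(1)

'nr'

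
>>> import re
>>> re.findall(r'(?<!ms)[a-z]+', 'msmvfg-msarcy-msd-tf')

The negative lookaround is zero-width — it rules out positions where the adjacent text would match, without consuming anything.
Walking the string: at [0:6] → 'msmvfg'; at [7:13] → 'msarcy'; at [14:17] → 'msd'; at [18:20] → 'tf'.
With no groups in the pattern, `findall` gives back each whole match — 4 here.

['msmvfg', 'msarcy', 'msd', 'tf']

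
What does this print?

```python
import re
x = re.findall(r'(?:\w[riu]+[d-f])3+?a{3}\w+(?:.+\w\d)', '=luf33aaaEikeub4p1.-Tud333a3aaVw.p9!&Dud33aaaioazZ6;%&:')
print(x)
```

['luf33aaaEikeub4p1.-Tud333a3aaVw.p9!&Dud33aaaioazZ6']

The pattern matches a word character, then one or more of one of [riu], then a character in [d-f] (non-capturing group); then one or more of the literal '3' (lazy), then exactly 3 of a literal 'a', then one or more of a word character; then one or more of any character, then a word character, then a digit (non-capturing group).
Scanning left to right: at [1:51] → 'luf33aaaEikeub4p1.-Tud333a3aaVw.p9!&Dud33aaaioazZ6'.
`findall` yields the raw match text (1 of them) because the pattern has no groups.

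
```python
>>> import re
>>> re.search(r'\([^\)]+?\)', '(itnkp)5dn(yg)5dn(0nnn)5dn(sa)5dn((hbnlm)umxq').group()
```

The match spans [0:7] → '(itnkp)'.

'(itnkp)'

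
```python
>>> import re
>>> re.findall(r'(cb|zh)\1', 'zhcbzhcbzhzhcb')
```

['zh']

After group 1 captures some text, `\1` only succeeds where that same text appears again.
`findall` collects group 1 from the one match (1 total).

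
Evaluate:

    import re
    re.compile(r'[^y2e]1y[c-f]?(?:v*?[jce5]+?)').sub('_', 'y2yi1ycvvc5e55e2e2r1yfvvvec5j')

Pattern: any character except [y2e], then the literal '1y', then optionally a character in [c-f]; then zero or more of a literal 'v' (lazy), then one or more of one of [jce5] (lazy) (non-capturing group).
A `+?`/`*?`/`{m,n}?` starts at its minimum and grows only as far as needed for what follows to match.
Matches: at [3:10] → 'i1ycvvc'; at [18:26] → 'r1yfvvve'.
`sub` substitutes '_' at each match site.

'y2y_5e55e2e2_c5j'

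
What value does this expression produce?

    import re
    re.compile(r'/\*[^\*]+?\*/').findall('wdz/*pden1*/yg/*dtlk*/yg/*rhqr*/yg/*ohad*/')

['/*pden1*/', '/*dtlk*/', '/*rhqr*/', '/*ohad*/']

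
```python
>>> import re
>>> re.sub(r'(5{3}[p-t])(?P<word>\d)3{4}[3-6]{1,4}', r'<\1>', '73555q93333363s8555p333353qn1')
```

'73<555q>s8555p333353qn1'

This matches exactly 3 of a literal '5', then a character in [p-t] (captured); then a digit (captured as 'word'); then exactly 4 of the literal '3', then 1 to 4 of a character in [3-6].
Matches: at [2:14] → '555q93333363'.
`\1` in the replacement pulls in group 1's text for each match.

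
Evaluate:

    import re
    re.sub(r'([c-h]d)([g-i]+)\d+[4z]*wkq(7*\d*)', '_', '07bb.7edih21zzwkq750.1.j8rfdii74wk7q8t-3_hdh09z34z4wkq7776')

The pattern matches a character in [c-h], then the literal 'd' (captured); then one or more of a character in [g-i] (captured); then one or more of a digit, then zero or more of one of [4z], then the literal 'wkq'; then zero or more of the literal '7', then zero or more of a digit (captured).
Matches: at [6:20] → 'edih21zzwkq750'.
Every occurrence is swapped for '_'.

'07bb.7_.1.j8rfdii74wk7q8t-3_hdh09z34z4wkq7776'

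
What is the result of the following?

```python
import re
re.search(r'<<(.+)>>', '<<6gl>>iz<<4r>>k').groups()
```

('6gl>>iz<<4r',)

The match spans [0:15] → '<<6gl>>iz<<4r>>'.
Captured: group 1 = '6gl>>iz<<4r'.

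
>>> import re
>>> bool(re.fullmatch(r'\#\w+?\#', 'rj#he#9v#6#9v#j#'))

False

`re.fullmatch` requires the pattern to consume the entire string.
Here the pattern can't cover the whole string, so the call returns None, and `bool(None)` is False.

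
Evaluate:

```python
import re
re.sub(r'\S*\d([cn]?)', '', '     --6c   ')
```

'        '

This matches zero or more of a non-whitespace character, then a digit; then optionally one of [cn] (captured).
Matches: at [5:9] → '--6c'.
Every occurrence is swapped for ''.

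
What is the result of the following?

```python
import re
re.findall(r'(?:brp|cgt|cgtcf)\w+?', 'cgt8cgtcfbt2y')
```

Alternation tries branches left to right and keeps the first one that lets the overall match succeed at that position.
Walking the string: at [0:4] → 'cgt8'; at [4:8] → 'cgtc'.
`findall` yields the raw match text (2 of them) because the pattern has no groups.

['cgt8', 'cgtc']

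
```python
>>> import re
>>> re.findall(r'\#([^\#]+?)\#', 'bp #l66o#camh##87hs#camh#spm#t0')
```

['l66o', '87hs', 'spm']

Scanning left to right: at [3:9] match '#l66o#', group 1 = 'l66o'; at [14:20] match '#87hs#', group 1 = '87hs'; at [24:29] match '#spm#', group 1 = 'spm'.
`findall` collects group 1 from each match (3 total).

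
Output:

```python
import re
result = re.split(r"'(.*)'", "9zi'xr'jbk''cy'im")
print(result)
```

['9zi', "xr'jbk''cy", 'im']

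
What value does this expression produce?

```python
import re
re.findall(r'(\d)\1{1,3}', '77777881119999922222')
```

['7', '8', '1', '9', '2']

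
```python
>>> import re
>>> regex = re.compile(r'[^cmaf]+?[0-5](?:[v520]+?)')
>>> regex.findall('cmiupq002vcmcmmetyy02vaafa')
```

['iupq00', 'etyy02']

This matches one or more of any character except [cmaf] (lazy), then a character in [0-5]; then one or more of one of [v520] (lazy) (non-capturing group).
Because the quantifier is non-greedy, it stops expanding at the earliest point where the rest of the pattern can succeed.
Matches: at [2:8] → 'iupq00'; at [15:21] → 'etyy02'.
`findall` yields the raw match text (2 of them) because the pattern has no groups.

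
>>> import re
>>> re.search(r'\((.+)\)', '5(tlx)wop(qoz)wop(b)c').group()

`search` walks the string left to right and returns the first match it finds.
The match spans [1:20] → '(tlx)wop(qoz)wop(b)'.
Captured: group 1 = 'tlx)wop(qoz)wop(b'.

'(tlx)wop(qoz)wop(b)'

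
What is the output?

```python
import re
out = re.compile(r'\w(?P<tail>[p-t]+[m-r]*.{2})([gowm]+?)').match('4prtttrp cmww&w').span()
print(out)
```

Pattern: a word character; then one or more of a character in [p-t], then zero or more of a character in [m-r], then exactly 2 of any character (captured as 'tail'); then one or more of one of [gowm] (lazy) (captured).
Lazy quantifiers expand one character at a time until the remainder of the pattern can match.
`re.match` won't scan ahead — the pattern has to work from the very first character.
The match spans [0:11] → '4prtttrp cm'.
Captured: group 1 = 'prtttrp c', group 2 = 'm'.

(0, 11)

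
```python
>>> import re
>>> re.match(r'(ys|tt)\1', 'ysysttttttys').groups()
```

The backreference `\1` re-matches whatever the first group consumed, character for character.
`re.match` won't scan ahead — the pattern has to work from the very first character.
The match spans [0:4] → 'ysys'.
Captured: group 1 = 'ys'.

('ys',)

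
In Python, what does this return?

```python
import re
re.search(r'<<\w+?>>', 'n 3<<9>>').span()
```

(3, 8)

The match spans [3:8] → '<<9>>'.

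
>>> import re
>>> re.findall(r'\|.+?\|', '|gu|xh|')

A non-greedy quantifier consumes as few characters as it can — just enough that the remainder of the pattern still matches from where it stops; whatever follows it matches normally.
With no groups in the pattern, `findall` gives back each whole match — 1 here.

['|gu|']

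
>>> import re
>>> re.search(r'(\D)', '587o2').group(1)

This matches a non-digit (captured).
`re.search` tries every starting position until one works.
The match spans [3:4] → 'o'.
Captured: group 1 = 'o'.

'o'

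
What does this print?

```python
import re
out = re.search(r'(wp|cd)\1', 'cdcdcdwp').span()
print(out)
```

A backreference is literal: `\1` must see the identical characters the first group matched.
`re.search` tries every starting position until one works.
The match spans [0:4] → 'cdcd'.
Captured: group 1 = 'cd'.

(0, 4)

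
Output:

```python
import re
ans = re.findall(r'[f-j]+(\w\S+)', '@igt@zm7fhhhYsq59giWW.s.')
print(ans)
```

['t@zm7fhhhYsq59giWW.s.']

The pattern matches one or more of a character in [f-j]; then a word character, then one or more of a non-whitespace character (captured).
Matches: at [1:24] match 'igt@zm7fhhhYsq59giWW.s.', group 1 = 't@zm7fhhhYsq59giWW.s.'.
Because there's exactly one group, `findall` drops the full match and keeps group 1 from the one hit.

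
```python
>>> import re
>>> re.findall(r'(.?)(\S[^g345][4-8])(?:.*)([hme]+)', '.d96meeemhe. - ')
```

Pattern: optionally any character (captured); then a non-whitespace character, then any character except [g345], then a character in [4-8] (captured); then zero or more of any character (non-capturing group); then one or more of one of [hme] (captured).
Matches: at [0:11] match '.d96meeemhe', groups = ('.', 'd96', 'e').
3 groups means the one result is a tuple of 3 captured strings — 1 here.

[('.', 'd96', 'e')]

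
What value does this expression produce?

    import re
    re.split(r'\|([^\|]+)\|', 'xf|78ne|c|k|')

['xf', '78ne', 'c', 'k', '']

With a capturing group present, the delimiter's captured portion is kept in the result list.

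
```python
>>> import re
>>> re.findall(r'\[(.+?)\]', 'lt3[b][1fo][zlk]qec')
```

['b', '1fo', 'zlk']

Because the quantifier is non-greedy, it stops expanding at the earliest point where the rest of the pattern can succeed.
Walking the string: at [3:6] match '[b]', group 1 = 'b'; at [6:11] match '[1fo]', group 1 = '1fo'; at [11:16] match '[zlk]', group 1 = 'zlk'.
`findall` collects group 1 from each match (3 total).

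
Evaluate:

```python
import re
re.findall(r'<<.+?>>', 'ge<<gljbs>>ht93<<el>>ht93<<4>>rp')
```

A `+?`/`*?`/`{m,n}?` starts at its minimum and grows only as far as needed for what follows to match.
Since nothing is captured, `findall` lists the 3 matched substrings directly.

['<<gljbs>>', '<<el>>', '<<4>>']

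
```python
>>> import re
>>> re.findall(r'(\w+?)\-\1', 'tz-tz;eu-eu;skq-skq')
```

After group 1 captures some text, `\1` only succeeds where that same text appears again.
One capturing group, so `findall` returns just the captured substring from each match — 3 in all.

['tz', 'eu', 'skq']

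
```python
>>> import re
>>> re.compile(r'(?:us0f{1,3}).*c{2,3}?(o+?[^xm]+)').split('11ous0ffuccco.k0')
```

['11o', 'o.k0', '']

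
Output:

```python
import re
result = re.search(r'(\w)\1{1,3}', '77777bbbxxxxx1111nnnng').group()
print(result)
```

7777

`\1` has to match the exact text group 1 already captured.
`re.search` tries every starting position until one works.
The match spans [0:4] → '7777'.
Captured: group 1 = '7'.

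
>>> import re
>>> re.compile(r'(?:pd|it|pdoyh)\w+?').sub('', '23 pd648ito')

Matches: at [3:6] → 'pd6'; at [8:11] → 'ito'.
`sub` substitutes '' at each match site.

'23 48'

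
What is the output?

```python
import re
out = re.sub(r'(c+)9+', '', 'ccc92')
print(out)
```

2

Pattern: one or more of a literal 'c' (captured); then one or more of a literal '9'.
`sub` substitutes '' at each match site.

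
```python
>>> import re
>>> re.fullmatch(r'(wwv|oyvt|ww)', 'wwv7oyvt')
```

For `fullmatch`, every character of the input must be accounted for by the pattern.
Here the string isn't matched end-to-end, so the call returns None.

None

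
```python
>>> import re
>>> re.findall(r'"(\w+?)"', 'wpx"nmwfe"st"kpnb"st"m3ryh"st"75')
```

With a single group, `findall` returns only what that group captured — 3 items.

['nmwfe', 'kpnb', 'm3ryh']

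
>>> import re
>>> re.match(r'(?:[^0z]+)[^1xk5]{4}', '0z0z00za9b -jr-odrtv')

`re.match` only tries the pattern at the start of the string.
Here the pattern fails at index 0, so the call returns None.

None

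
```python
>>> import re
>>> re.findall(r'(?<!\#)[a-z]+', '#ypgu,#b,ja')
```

['pgu', 'ja']

Because the assertion is negative and zero-width, positions next to the forbidden text are skipped.
With no groups in the pattern, `findall` gives back each whole match — 2 here.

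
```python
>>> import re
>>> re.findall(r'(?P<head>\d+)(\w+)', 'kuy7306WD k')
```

The pattern matches one or more of a digit (captured as 'head'); then one or more of a word character (captured).
Scanning left to right: at [3:9] match '7306WD', groups = ('7306', 'WD').
With 2 capturing groups, `findall` returns a 2-tuple per match.

[('7306', 'WD')]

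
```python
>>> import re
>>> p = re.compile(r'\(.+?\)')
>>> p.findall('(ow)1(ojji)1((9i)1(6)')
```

['(ow)', '(ojji)', '((9i)', '(6)']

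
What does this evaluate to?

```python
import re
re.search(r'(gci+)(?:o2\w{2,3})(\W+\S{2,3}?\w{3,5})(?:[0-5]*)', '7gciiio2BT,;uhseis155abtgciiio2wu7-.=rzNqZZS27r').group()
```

This matches the literal 'gc', then one or more of a literal 'i' (captured); then the literal 'o2', then 2 to 3 of a word character (non-capturing group); then one or more of a non-word character, then 2 to 3 of a non-whitespace character (lazy), then 3 to 5 of a word character (captured); then zero or more of a character in [0-5] (non-capturing group).
`re.search` tries every starting position until one works.
The match spans [1:21] → 'gciiio2BT,;uhseis155'.
Captured: group 1 = 'gciii', group 2 = ',;uhseis1'.

'gciiio2BT,;uhseis155'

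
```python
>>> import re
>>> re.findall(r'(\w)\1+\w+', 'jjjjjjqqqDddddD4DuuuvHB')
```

['j']

`\1` has to match the exact text group 1 already captured.
With a single group, `findall` returns only what that group captured — 1 item.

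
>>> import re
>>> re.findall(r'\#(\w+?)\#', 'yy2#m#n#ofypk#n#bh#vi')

Walking the string: at [3:6] match '#m#', group 1 = 'm'; at [7:14] match '#ofypk#', group 1 = 'ofypk'; at [15:19] match '#bh#', group 1 = 'bh'.
Because there's exactly one group, `findall` drops the full match and keeps group 1 from each hit.

['m', 'ofypk', 'bh']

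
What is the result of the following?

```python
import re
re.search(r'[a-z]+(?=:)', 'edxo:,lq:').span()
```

(0, 4)

Because the assertion is zero-width, the text it checks is not consumed and won't appear in the result.
The match spans [0:4] → 'edxo'.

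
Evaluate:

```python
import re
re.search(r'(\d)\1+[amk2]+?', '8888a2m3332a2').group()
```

A backreference is literal: `\1` must see the identical characters the first group matched.
Unlike `match`, `search` isn't anchored — it looks for the pattern anywhere in the string.
The match spans [0:5] → '8888a'.
Captured: group 1 = '8'.

'8888a'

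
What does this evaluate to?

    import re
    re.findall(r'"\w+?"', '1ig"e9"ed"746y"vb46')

With no groups in the pattern, `findall` gives back each whole match — 2 here.

['"e9"', '"746y"']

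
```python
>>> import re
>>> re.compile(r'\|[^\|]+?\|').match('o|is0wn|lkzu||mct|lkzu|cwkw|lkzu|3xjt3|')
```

`re.match` only tries the pattern at the start of the string.
Here position 0 doesn't satisfy it, so the call returns None.

None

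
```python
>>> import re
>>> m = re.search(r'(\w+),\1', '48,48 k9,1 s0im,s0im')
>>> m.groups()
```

('48',)

The match spans [0:5] → '48,48'.
Captured: group 1 = '48'.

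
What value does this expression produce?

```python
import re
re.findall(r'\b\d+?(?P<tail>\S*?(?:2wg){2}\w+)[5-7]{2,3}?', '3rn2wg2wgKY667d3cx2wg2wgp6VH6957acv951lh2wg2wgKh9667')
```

The pattern matches a word boundary (`\b`, zero-width); then one or more of a digit (lazy); then zero or more of a non-whitespace character (lazy), then the literal '2wg' repeated 2 times, then one or more of a word character (captured as 'tail'); then 2 to 3 of a character in [5-7] (lazy).
Matches: at [0:52] match '3rn2wg2wgKY667d3cx2wg2wgp6VH6957acv951lh2wg2wgKh9667', group 1 = 'rn2wg2wgKY667d3cx2wg2wgp6VH6957acv951lh2wg2wgKh96'.
With a single group, `findall` returns only what that group captured — 1 item.

['rn2wg2wgKY667d3cx2wg2wgp6VH6957acv951lh2wg2wgKh96']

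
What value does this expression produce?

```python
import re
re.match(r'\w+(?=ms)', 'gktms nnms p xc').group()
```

'gkt'

The `(?=…)`/`(?<=…)` assertion just peeks at neighbouring text; it doesn't advance the match position.
`re.match` only tries the pattern at the start of the string.
The match spans [0:3] → 'gkt'.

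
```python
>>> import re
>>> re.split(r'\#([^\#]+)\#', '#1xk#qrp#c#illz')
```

['', '1xk', 'qrp', 'c', 'illz']

Matches to split on: at [0:5] → '#1xk#'; at [8:11] → '#c#'.
With a capturing group present, the delimiter's captured portion is kept in the result list.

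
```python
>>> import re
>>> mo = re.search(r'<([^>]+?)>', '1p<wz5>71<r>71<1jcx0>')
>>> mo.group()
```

The match spans [2:7] → '<wz5>'.

'<wz5>'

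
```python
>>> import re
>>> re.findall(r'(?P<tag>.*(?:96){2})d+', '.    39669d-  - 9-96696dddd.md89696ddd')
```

`findall` collects group 1 from the one match (1 total).

['.    39669d-  - 9-96696dddd.md89696']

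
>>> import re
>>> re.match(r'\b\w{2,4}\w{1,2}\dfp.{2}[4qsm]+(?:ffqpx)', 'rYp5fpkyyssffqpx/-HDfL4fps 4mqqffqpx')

`match` is anchored at position 0; if the pattern doesn't fit there, it returns None.
Here the pattern fails at index 0, so the call returns None.

None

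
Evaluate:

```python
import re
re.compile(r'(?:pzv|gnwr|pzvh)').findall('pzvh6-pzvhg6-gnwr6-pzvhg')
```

['pzv', 'pzv', 'gnwr', 'pzv']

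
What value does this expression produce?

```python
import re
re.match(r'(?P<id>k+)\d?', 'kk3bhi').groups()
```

('kk',)

Pattern: one or more of a literal 'k' (captured as 'id'); then optionally a digit.
With `match`, the pattern is implicitly anchored at the beginning.
The match spans [0:3] → 'kk3'.
Captured: group 1 = 'kk'.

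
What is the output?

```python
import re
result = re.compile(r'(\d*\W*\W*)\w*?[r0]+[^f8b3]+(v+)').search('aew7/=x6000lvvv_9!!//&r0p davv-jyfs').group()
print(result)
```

7/=x6000lvvv_9!!//&r0p davv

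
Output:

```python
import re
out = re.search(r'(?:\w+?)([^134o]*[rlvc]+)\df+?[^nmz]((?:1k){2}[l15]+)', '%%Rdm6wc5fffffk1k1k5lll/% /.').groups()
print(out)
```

('dm6wc', '1k1k5lll')

Pattern: one or more of a word character (lazy) (non-capturing group); then zero or more of any character except [134o], then one or more of one of [rlvc] (captured); then a digit, then one or more of the literal 'f' (lazy), then any character except [nmz]; then the literal '1k' repeated 2 times, then one or more of one of [l15] (captured).
A `+?`/`*?`/`{m,n}?` starts at its minimum and grows only as far as needed for what follows to match.
Unlike `match`, `search` isn't anchored — it looks for the pattern anywhere in the string.
The match spans [2:23] → 'Rdm6wc5fffffk1k1k5lll'.
Captured: group 1 = 'dm6wc', group 2 = '1k1k5lll'.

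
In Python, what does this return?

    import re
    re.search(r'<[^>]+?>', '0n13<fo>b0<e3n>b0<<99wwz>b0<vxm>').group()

'<fo>'

Unlike `match`, `search` isn't anchored — it looks for the pattern anywhere in the string.
The match spans [4:8] → '<fo>'.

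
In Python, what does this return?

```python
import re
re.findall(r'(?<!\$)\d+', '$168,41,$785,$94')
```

The negative lookahead/lookbehind blocks any match where the forbidden context is present.
Walking the string: at [2:4] → '68'; at [5:7] → '41'; at [10:12] → '85'; at [15:16] → '4'.
No capturing groups, so `findall` returns the 4 full match strings.

['68', '41', '85', '4']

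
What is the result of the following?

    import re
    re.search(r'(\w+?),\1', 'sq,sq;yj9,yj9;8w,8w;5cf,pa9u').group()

'sq,sq'

The backreference `\1` re-matches whatever the first group consumed, character for character.
`re.search` scans for the first position where the pattern succeeds.
The match spans [0:5] → 'sq,sq'.
Captured: group 1 = 'sq'.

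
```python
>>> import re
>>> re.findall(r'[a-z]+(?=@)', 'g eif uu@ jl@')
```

The lookaround is zero-width — it requires the adjacent text to match without consuming it, so the asserted text isn't part of the match.
Scanning left to right: at [6:8] → 'uu'; at [10:12] → 'jl'.
With no groups in the pattern, `findall` gives back each whole match — 2 here.

['uu', 'jl']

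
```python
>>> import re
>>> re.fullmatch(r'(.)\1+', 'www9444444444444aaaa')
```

`\1` is not a pattern — it's the concrete string captured by group 1, re-applied verbatim.
For `fullmatch`, every character of the input must be accounted for by the pattern.
Here the pattern can't cover the whole string, so the call returns None.

None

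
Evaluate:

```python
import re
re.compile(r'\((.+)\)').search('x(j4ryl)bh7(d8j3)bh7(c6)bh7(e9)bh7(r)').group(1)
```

'j4ryl)bh7(d8j3)bh7(c6)bh7(e9)bh7(r'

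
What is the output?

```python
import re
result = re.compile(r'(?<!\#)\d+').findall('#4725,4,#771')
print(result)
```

Because the assertion is negative and zero-width, positions next to the forbidden text are skipped.
`findall` yields the raw match text (3 of them) because the pattern has no groups.

['725', '4', '71']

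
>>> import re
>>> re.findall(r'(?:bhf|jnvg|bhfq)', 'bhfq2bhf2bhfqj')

['bhf', 'bhf', 'bhf']

The regex engine tests alternatives in the order written; an earlier branch that matches wins even if a later one would match more.
Matches: at [0:3] → 'bhf'; at [5:8] → 'bhf'; at [9:12] → 'bhf'.
No capturing groups, so `findall` returns the 3 full match strings.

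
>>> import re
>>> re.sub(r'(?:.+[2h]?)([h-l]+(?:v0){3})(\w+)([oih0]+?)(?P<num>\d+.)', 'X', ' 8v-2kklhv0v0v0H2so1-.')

'X.'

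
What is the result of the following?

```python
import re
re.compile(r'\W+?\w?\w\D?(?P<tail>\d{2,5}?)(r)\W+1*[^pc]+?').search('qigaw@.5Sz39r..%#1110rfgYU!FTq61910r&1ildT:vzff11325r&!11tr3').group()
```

'@.5Sz39r..%#1110'

Lazy quantifiers expand one character at a time until the remainder of the pattern can match.
The match spans [5:21] → '@.5Sz39r..%#1110'.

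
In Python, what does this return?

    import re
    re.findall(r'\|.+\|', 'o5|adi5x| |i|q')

['|adi5x| |i|']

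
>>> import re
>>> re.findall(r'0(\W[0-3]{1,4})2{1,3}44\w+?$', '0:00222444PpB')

[':0022']

`findall` collects group 1 from the one match (1 total).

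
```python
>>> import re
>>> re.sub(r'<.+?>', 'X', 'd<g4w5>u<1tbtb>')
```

'dXuX'

A non-greedy quantifier consumes as few characters as it can — just enough that the remainder of the pattern still matches from where it stops; whatever follows it matches normally.
Matches: at [1:7] → '<g4w5>'; at [8:15] → '<1tbtb>'.
Every occurrence is swapped for 'X'.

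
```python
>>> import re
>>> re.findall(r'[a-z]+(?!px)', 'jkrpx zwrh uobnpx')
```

`(?!…)`/`(?<!…)` only lets a position through if the neighbouring text does NOT match; no characters are consumed.
Scanning left to right: at [0:5] → 'jkrpx'; at [6:10] → 'zwrh'; at [11:17] → 'uobnpx'.
Since nothing is captured, `findall` lists the 3 matched substrings directly.

['jkrpx', 'zwrh', 'uobnpx']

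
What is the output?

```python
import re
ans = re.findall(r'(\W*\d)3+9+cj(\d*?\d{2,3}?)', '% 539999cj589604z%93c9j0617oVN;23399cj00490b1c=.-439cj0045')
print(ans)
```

A `+?`/`*?`/`{m,n}?` starts at its minimum and grows only as far as needed for what follows to match.
Multiple groups make `findall` return tuples — one 2-tuple for each match.

[('% 5', '58'), (';2', '00'), ('=.-4', '00')]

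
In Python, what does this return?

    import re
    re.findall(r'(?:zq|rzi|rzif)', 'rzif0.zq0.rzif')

Branches in `(...|...)` are attempted left-to-right; the first branch that allows the whole pattern to succeed is taken.
Walking the string: at [0:3] → 'rzi'; at [6:8] → 'zq'; at [10:13] → 'rzi'.
`findall` yields the raw match text (3 of them) because the pattern has no groups.

['rzi', 'zq', 'rzi']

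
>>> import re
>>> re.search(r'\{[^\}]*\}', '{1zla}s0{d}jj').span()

Unlike `match`, `search` isn't anchored — it looks for the pattern anywhere in the string.
The match spans [0:6] → '{1zla}'.

(0, 6)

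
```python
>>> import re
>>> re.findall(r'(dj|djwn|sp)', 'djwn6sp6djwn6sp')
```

Alternation tries branches left to right and keeps the first one that lets the overall match succeed at that position.
`findall` collects group 1 from each match (4 total).

['dj', 'sp', 'dj', 'sp']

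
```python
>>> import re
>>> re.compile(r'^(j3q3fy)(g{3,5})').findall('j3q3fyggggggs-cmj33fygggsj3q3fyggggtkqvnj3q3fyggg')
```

[('j3q3fy', 'ggggg')]

The pattern matches anchored at the start of the string; then the literal 'j3q', then the literal '3fy' (captured); then 3 to 5 of a literal 'g' (captured).
Walking the string: at [0:11] match 'j3q3fyggggg', groups = ('j3q3fy', 'ggggg').
Multiple groups make `findall` return tuples — one 2-tuple for the one match.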